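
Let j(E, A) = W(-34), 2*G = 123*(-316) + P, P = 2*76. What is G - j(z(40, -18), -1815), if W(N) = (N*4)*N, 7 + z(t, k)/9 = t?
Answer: -23982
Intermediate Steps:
z(t, k) = -63 + 9*t
P = 152
G = -19358 (G = (123*(-316) + 152)/2 = (-38868 + 152)/2 = (½)*(-38716) = -19358)
W(N) = 4*N² (W(N) = (4*N)*N = 4*N²)
j(E, A) = 4624 (j(E, A) = 4*(-34)² = 4*1156 = 4624)
G - j(z(40, -18), -1815) = -19358 - 1*4624 = -19358 - 4624 = -23982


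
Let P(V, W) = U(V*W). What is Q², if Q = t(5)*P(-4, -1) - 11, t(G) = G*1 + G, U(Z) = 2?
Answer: 81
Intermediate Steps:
P(V, W) = 2
t(G) = 2*G (t(G) = G + G = 2*G)
Q = 9 (Q = (2*5)*2 - 11 = 10*2 - 11 = 20 - 11 = 9)
Q² = 9² = 81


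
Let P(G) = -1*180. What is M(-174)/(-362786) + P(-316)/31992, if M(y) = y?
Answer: -2488953/483593738 ≈ -0.0051468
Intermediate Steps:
P(G) = -180
M(-174)/(-362786) + P(-316)/31992 = -174/(-362786) - 180/31992 = -174*(-1/362786) - 180*1/31992 = 87/181393 - 15/2666 = -2488953/483593738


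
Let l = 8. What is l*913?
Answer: 7304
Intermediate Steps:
l*913 = 8*913 = 7304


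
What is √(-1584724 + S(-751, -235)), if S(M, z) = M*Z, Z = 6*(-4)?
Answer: 10*I*√15667 ≈ 1251.7*I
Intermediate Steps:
Z = -24
S(M, z) = -24*M (S(M, z) = M*(-24) = -24*M)
√(-1584724 + S(-751, -235)) = √(-1584724 - 24*(-751)) = √(-1584724 + 18024) = √(-1566700) = 10*I*√15667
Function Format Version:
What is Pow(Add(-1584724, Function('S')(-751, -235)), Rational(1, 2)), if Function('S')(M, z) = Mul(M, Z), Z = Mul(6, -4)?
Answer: Mul(10, I, Pow(15667, Rational(1, 2))) ≈ Mul(1251.7, I)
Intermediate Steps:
Z = -24
Function('S')(M, z) = Mul(-24, M) (Function('S')(M, z) = Mul(M, -24) = Mul(-24, M))
Pow(Add(-1584724, Function('S')(-751, -235)), Rational(1, 2)) = Pow(Add(-1584724, Mul(-24, -751)), Rational(1, 2)) = Pow(Add(-1584724, 18024), Rational(1, 2)) = Pow(-1566700, Rational(1, 2)) = Mul(10, I, Pow(15667, Rational(1, 2)))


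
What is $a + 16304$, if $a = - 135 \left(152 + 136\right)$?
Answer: $-22576$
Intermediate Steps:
$a = -38880$ ($a = \left(-135\right) 288 = -38880$)
$a + 16304 = -38880 + 16304 = -22576$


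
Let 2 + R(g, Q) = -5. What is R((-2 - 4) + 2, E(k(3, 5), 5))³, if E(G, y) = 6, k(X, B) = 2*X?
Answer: -343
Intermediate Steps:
R(g, Q) = -7 (R(g, Q) = -2 - 5 = -7)
R((-2 - 4) + 2, E(k(3, 5), 5))³ = (-7)³ = -343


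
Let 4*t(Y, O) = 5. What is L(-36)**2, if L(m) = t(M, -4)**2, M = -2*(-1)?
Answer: 625/256 ≈ 2.4414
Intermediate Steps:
M = 2
t(Y, O) = 5/4 (t(Y, O) = (1/4)*5 = 5/4)
L(m) = 25/16 (L(m) = (5/4)**2 = 25/16)
L(-36)**2 = (25/16)**2 = 625/256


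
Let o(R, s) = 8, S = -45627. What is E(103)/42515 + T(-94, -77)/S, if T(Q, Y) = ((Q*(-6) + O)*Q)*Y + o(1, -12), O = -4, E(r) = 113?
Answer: -57440127823/646610635 ≈ -88.833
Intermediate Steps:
T(Q, Y) = 8 + Q*Y*(-4 - 6*Q) (T(Q, Y) = ((Q*(-6) - 4)*Q)*Y + 8 = ((-6*Q - 4)*Q)*Y + 8 = ((-4 - 6*Q)*Q)*Y + 8 = (Q*(-4 - 6*Q))*Y + 8 = Q*Y*(-4 - 6*Q) + 8 = 8 + Q*Y*(-4 - 6*Q))
E(103)/42515 + T(-94, -77)/S = 113/42515 + (8 - 6*(-77)*(-94)² - 4*(-94)*(-77))/(-45627) = 113*(1/42515) + (8 - 6*(-77)*8836 - 28952)*(-1/45627) = 113/42515 + (8 + 4082232 - 28952)*(-1/45627) = 113/42515 + 4053288*(-1/45627) = 113/42515 - 1351096/15209 = -57440127823/646610635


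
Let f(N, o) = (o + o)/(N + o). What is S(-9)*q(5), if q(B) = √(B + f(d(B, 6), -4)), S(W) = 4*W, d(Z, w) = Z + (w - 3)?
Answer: -36*√3 ≈ -62.354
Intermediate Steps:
d(Z, w) = -3 + Z + w (d(Z, w) = Z + (-3 + w) = -3 + Z + w)
f(N, o) = 2*o/(N + o) (f(N, o) = (2*o)/(N + o) = 2*o/(N + o))
q(B) = √(B - 8/(-1 + B)) (q(B) = √(B + 2*(-4)/((-3 + B + 6) - 4)) = √(B + 2*(-4)/((3 + B) - 4)) = √(B + 2*(-4)/(-1 + B)) = √(B - 8/(-1 + B)))
S(-9)*q(5) = (4*(-9))*√((-8 + 5*(-1 + 5))/(-1 + 5)) = -36*√(-8 + 5*4)/2 = -36*√(-8 + 20)/2 = -36*√3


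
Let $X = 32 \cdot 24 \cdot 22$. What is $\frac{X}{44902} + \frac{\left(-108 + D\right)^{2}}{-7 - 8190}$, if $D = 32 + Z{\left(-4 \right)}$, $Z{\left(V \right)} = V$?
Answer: $- \frac{6767104}{16730077} \approx -0.40449$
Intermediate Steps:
$D = 28$ ($D = 32 - 4 = 28$)
$X = 16896$ ($X = 768 \cdot 22 = 16896$)
$\frac{X}{44902} + \frac{\left(-108 + D\right)^{2}}{-7 - 8190} = \frac{16896}{44902} + \frac{\left(-108 + 28\right)^{2}}{-7 - 8190} = 16896 \cdot \frac{1}{44902} + \frac{\left(-80\right)^{2}}{-7 - 8190} = \frac{768}{2041} + \frac{6400}{-8197} = \frac{768}{2041} + 6400 \left(- \frac{1}{8197}\right) = \frac{768}{2041} - \frac{6400}{8197} = - \frac{6767104}{16730077}$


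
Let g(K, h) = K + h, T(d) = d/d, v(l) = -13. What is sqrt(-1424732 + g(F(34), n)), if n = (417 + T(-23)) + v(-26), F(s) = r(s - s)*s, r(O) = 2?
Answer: 3*I*sqrt(158251) ≈ 1193.4*I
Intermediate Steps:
T(d) = 1
F(s) = 2*s
n = 405 (n = (417 + 1) - 13 = 418 - 13 = 405)
sqrt(-1424732 + g(F(34), n)) = sqrt(-1424732 + (2*34 + 405)) = sqrt(-1424732 + (68 + 405)) = sqrt(-1424732 + 473) = sqrt(-1424259) = 3*I*sqrt(158251)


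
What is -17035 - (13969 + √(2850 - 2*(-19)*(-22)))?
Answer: -31004 - √2014 ≈ -31049.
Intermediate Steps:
-17035 - (13969 + √(2850 - 2*(-19)*(-22))) = -17035 - (13969 + √(2850 + 38*(-22))) = -17035 - (13969 + √(2850 - 836)) = -17035 - (13969 + √2014) = -17035 + (-13969 - √2014) = -31004 - √2014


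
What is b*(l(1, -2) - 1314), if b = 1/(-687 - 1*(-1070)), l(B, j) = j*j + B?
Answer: -1309/383 ≈ -3.4178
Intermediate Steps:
l(B, j) = B + j² (l(B, j) = j² + B = B + j²)
b = 1/383 (b = 1/(-687 + 1070) = 1/383 ≈ 0.0026110)
b*(l(1, -2) - 1314) = ((1 + (-2)²) - 1314)/383 = ((1 + 4) - 1314)/383 = (5 - 1314)/383 = (1/383)*(-1309) = -1309/383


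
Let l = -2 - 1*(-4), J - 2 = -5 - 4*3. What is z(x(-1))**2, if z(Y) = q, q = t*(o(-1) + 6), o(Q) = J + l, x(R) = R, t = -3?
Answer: 441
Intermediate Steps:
J = -15 (J = 2 + (-5 - 4*3) = 2 + (-5 - 12) = 2 - 17 = -15)
l = 2 (l = -2 + 4 = 2)
o(Q) = -13 (o(Q) = -15 + 2 = -13)
q = 21 (q = -3*(-13 + 6) = -3*(-7) = 21)
z(Y) = 21
z(x(-1))**2 = 21**2 = 441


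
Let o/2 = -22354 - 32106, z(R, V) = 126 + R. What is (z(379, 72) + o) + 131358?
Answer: 22943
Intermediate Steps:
o = -108920 (o = 2*(-22354 - 32106) = 2*(-54460) = -108920)
(z(379, 72) + o) + 131358 = ((126 + 379) - 108920) + 131358 = (505 - 108920) + 131358 = -108415 + 131358 = 22943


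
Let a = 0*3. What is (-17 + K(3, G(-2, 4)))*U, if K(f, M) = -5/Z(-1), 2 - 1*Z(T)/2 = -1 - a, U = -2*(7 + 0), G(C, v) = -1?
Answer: 749/3 ≈ 249.67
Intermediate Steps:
a = 0
U = -14 (U = -2*7 = -14)
Z(T) = 6 (Z(T) = 4 - 2*(-1 - 1*0) = 4 - 2*(-1 + 0) = 4 - 2*(-1) = 4 + 2 = 6)
K(f, M) = -⅚ (K(f, M) = -5/6 = -5*⅙ = -⅚)
(-17 + K(3, G(-2, 4)))*U = (-17 - ⅚)*(-14) = -107/6*(-14) = 749/3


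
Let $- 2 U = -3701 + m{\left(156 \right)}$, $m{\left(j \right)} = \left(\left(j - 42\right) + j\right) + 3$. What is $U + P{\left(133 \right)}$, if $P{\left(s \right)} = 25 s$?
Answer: $5039$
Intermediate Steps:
$m{\left(j \right)} = -39 + 2 j$ ($m{\left(j \right)} = \left(\left(-42 + j\right) + j\right) + 3 = \left(-42 + 2 j\right) + 3 = -39 + 2 j$)
$U = 1714$ ($U = - \frac{-3701 + \left(-39 + 2 \cdot 156\right)}{2} = - \frac{-3701 + \left(-39 + 312\right)}{2} = - \frac{-3701 + 273}{2} = \left(- \frac{1}{2}\right) \left(-3428\right) = 1714$)
$U + P{\left(133 \right)} = 1714 + 25 \cdot 133 = 1714 + 3325 = 5039$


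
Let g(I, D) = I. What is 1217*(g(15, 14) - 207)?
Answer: -233664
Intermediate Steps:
1217*(g(15, 14) - 207) = 1217*(15 - 207) = 1217*(-192) = -233664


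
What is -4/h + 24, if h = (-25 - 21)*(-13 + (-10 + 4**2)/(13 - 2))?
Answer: 75602/3151 ≈ 23.993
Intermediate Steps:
h = 6302/11 (h = -46*(-13 + (-10 + 16)/11) = -46*(-13 + 6*(1/11)) = -46*(-13 + 6/11) = -46*(-137/11) = 6302/11 ≈ 572.91)
-4/h + 24 = -4/(6302/11) + 24 = (11/6302)*(-4) + 24 = -22/3151 + 24 = 75602/3151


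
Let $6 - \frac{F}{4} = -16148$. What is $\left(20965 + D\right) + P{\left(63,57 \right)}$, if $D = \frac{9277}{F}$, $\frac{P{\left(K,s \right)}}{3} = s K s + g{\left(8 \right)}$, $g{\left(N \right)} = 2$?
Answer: $\frac{41033236989}{64616} \approx 6.3503 \cdot 10^{5}$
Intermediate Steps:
$F = 64616$ ($F = 24 - -64592 = 24 + 64592 = 64616$)
$P{\left(K,s \right)} = 6 + 3 K s^{2}$ ($P{\left(K,s \right)} = 3 \left(s K s + 2\right) = 3 \left(K s s + 2\right) = 3 \left(K s^{2} + 2\right) = 3 \left(2 + K s^{2}\right) = 6 + 3 K s^{2}$)
$D = \frac{9277}{64616} \approx 0.14357$
$\left(20965 + D\right) + P{\left(63,57 \right)} = \left(20965 + \frac{9277}{64616}\right) + \left(6 + 3 \cdot 63 \cdot 57^{2}\right) = \frac{1354683717}{64616} + \left(6 + 3 \cdot 63 \cdot 3249\right) = \frac{1354683717}{64616} + \left(6 + 614061\right) = \frac{1354683717}{64616} + 614067 = \frac{41033236989}{64616}$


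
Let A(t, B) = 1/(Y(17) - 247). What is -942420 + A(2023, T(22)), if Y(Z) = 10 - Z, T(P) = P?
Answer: -239374681/254 ≈ -9.4242e+5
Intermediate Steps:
A(t, B) = -1/254 (A(t, B) = 1/((10 - 1*17) - 247) = 1/((10 - 17) - 247) = 1/(-7 - 247) = 1/(-254) = -1/254)
-942420 + A(2023, T(22)) = -942420 - 1/254 = -239374681/254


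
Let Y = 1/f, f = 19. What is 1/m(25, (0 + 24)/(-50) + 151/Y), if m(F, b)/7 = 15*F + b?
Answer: 25/567616 ≈ 4.4044e-5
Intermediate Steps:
Y = 1/19 ≈ 0.052632
m(F, b) = 7*b + 105*F (m(F, b) = 7*(15*F + b) = 7*(b + 15*F) = 7*b + 105*F)
1/m(25, (0 + 24)/(-50) + 151/Y) = 1/(7*((0 + 24)/(-50) + 151/(1/19)) + 105*25) = 1/(7*(24*(-1/50) + 151*19) + 2625) = 1/(7*(-12/25 + 2869) + 2625) = 1/(7*(71713/25) + 2625) = 1/(501991/25 + 2625) = 1/(567616/25) = 25/567616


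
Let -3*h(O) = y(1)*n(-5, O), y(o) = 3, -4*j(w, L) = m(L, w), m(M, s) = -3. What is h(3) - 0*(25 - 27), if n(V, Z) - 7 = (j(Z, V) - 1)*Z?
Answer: -25/4 ≈ -6.2500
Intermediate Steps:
j(w, L) = ¾ (j(w, L) = -¼*(-3) = ¾)
n(V, Z) = 7 - Z/4 (n(V, Z) = 7 + (¾ - 1)*Z = 7 - Z/4)
h(O) = -7 + O/4 (h(O) = -(7 - O/4) = -(21 - 3*O/4)/3 = -7 + O/4)
h(3) - 0*(25 - 27) = (-7 + (¼)*3) - 0*(25 - 27) = (-7 + ¾) - 0*(-2) = -25/4 - 1*0 = -25/4 + 0 = -25/4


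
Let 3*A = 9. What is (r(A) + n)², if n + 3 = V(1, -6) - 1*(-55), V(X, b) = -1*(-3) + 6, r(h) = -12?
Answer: 2401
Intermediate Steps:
A = 3 (A = (⅓)*9 = 3)
V(X, b) = 9 (V(X, b) = 3 + 6 = 9)
n = 61 (n = -3 + (9 - 1*(-55)) = -3 + (9 + 55) = -3 + 64 = 61)
(r(A) + n)² = (-12 + 61)² = 49² = 2401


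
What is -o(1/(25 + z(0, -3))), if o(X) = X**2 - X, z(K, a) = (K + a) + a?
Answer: 18/361 ≈ 0.049861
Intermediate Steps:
z(K, a) = K + 2*a
-o(1/(25 + z(0, -3))) = -(-1 + 1/(25 + (0 + 2*(-3))))/(25 + (0 + 2*(-3))) = -(-1 + 1/(25 + (0 - 6)))/(25 + (0 - 6)) = -(-1 + 1/(25 - 6))/(25 - 6) = -(-1 + 1/19)/19 = -(-18)/(19*19) = -1*(-18/361) = 18/361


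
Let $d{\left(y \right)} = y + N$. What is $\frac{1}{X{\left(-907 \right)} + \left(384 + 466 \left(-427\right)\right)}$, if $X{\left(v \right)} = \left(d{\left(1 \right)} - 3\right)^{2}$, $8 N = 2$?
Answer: $- \frac{16}{3177519} \approx -5.0354 \cdot 10^{-6}$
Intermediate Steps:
$N = \frac{1}{4}$ ($N = \frac{1}{8} \cdot 2 = \frac{1}{4} \approx 0.25$)
$d{\left(y \right)} = \frac{1}{4} + y$ ($d{\left(y \right)} = y + \frac{1}{4} = \frac{1}{4} + y$)
$X{\left(v \right)} = \frac{49}{16}$ ($X{\left(v \right)} = \left(\left(\frac{1}{4} + 1\right) - 3\right)^{2} = \left(\frac{5}{4} - 3\right)^{2} = \left(- \frac{7}{4}\right)^{2} = \frac{49}{16}$)
$\frac{1}{X{\left(-907 \right)} + \left(384 + 466 \left(-427\right)\right)} = \frac{1}{\frac{49}{16} + \left(384 + 466 \left(-427\right)\right)} = \frac{1}{\frac{49}{16} + \left(384 - 198982\right)} = \frac{1}{\frac{49}{16} - 198598} = \frac{1}{- \frac{3177519}{16}} = - \frac{16}{3177519}$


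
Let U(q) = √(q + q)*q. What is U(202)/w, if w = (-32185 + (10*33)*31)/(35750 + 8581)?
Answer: -17909724*√101/21955 ≈ -8198.2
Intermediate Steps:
U(q) = √2*q^(3/2) (U(q) = √(2*q)*q = (√2*√q)*q = √2*q^(3/2))
w = -21955/44331 (w = (-32185 + 330*31)/44331 = (-32185 + 10230)*(1/44331) = -21955*1/44331 = -21955/44331 ≈ -0.49525)
U(202)/w = (√2*202^(3/2))/(-21955/44331) = (√2*(202*√202))*(-44331/21955) = (404*√101)*(-44331/21955) = -17909724*√101/21955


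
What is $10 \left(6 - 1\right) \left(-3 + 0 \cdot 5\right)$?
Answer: $-150$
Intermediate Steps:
$10 \left(6 - 1\right) \left(-3 + 0 \cdot 5\right) = 10 \cdot 5 \left(-3 + 0\right) = 50 \left(-3\right) = -150$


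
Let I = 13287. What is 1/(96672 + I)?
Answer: 1/109959 ≈ 9.0943e-6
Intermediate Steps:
1/(96672 + I) = 1/(96672 + 13287) = 1/109959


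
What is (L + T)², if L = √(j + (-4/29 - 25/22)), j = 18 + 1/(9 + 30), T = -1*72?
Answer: (1791504 - √10370991774)²/619113924 ≈ 4611.4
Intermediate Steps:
T = -72
j = 703/39 (j = 18 + 1/39 = 703/39 ≈ 18.026)
L = √10370991774/24882 (L = √(703/39 + (-4/29 - 25/22)) = √(703/39 - 813/638) = √(416807/24882) = √10370991774/24882 ≈ 4.0928)
(L + T)² = (√10370991774/24882 - 72)² = (-72 + √10370991774/24882)²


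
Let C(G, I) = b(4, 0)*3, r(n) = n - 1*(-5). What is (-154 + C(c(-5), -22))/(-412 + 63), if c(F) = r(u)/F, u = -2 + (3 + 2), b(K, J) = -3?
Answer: 163/349 ≈ 0.46705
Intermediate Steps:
u = 3 (u = -2 + 5 = 3)
r(n) = 5 + n (r(n) = n + 5 = 5 + n)
c(F) = 8/F (c(F) = (5 + 3)/F = 8/F)
C(G, I) = -9 (C(G, I) = -3*3 = -9)
(-154 + C(c(-5), -22))/(-412 + 63) = (-154 - 9)/(-412 + 63) = -163/(-349) = -163*(-1/349) = 163/349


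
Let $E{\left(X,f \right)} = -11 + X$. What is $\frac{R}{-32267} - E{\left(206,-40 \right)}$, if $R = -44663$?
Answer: $- \frac{6247402}{32267} \approx -193.62$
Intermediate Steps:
$\frac{R}{-32267} - E{\left(206,-40 \right)} = - \frac{44663}{-32267} - \left(-11 + 206\right) = \left(-44663\right) \left(- \frac{1}{32267}\right) - 195 = \frac{44663}{32267} - 195 = - \frac{6247402}{32267}$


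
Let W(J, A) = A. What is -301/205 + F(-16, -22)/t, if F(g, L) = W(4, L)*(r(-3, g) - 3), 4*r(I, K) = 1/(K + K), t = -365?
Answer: -1579907/957760 ≈ -1.6496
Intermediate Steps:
r(I, K) = 1/(8*K) (r(I, K) = 1/(4*(K + K)) = 1/(4*((2*K))) = (1/(2*K))/4 = 1/(8*K))
F(g, L) = L*(-3 + 1/(8*g)) (F(g, L) = L*(1/(8*g) - 3) = L*(-3 + 1/(8*g)))
-301/205 + F(-16, -22)/t = -301/205 + (-3*(-22) + (1/8)*(-22)/(-16))/(-365) = -301*1/205 + (66 + (1/8)*(-22)*(-1/16))*(-1/365) = -301/205 + (66 + 11/64)*(-1/365) = -301/205 + (4235/64)*(-1/365) = -301/205 - 847/4672 = -1579907/957760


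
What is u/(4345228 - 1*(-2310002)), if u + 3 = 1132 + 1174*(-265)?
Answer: -103327/2218410 ≈ -0.046577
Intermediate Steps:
u = -309981 (u = -3 + (1132 + 1174*(-265)) = -3 + (1132 - 311110) = -3 - 309978 = -309981)
u/(4345228 - 1*(-2310002)) = -309981/(4345228 - 1*(-2310002)) = -309981/(4345228 + 2310002) = -309981/6655230 = -309981*1/6655230 = -103327/2218410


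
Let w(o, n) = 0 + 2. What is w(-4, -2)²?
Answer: 4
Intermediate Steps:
w(o, n) = 2
w(-4, -2)² = 2² = 4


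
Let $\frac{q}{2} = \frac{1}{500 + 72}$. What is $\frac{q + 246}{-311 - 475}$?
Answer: $- \frac{70357}{224796} \approx -0.31298$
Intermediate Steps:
$q = \frac{1}{286}$ ($q = \frac{2}{500 + 72} = \frac{2}{572} = 2 \cdot \frac{1}{572} = \frac{1}{286} \approx 0.0034965$)
$\frac{q + 246}{-311 - 475} = \frac{\frac{1}{286} + 246}{-311 - 475} = \frac{70357}{286 \left(-786\right)} = \frac{70357}{286} \left(- \frac{1}{786}\right) = - \frac{70357}{224796}$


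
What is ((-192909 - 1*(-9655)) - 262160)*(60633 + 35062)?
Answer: -42623892730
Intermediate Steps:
((-192909 - 1*(-9655)) - 262160)*(60633 + 35062) = ((-192909 + 9655) - 262160)*95695 = (-183254 - 262160)*95695 = -445414*95695 = -42623892730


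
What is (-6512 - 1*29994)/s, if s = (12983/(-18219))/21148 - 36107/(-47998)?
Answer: -337560197857017528/6955619141525 ≈ -48531.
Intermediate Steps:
s = 6955619141525/9246704592588 (s = (12983*(-1/18219))*(1/21148) - 36107*(-1/47998) = -12983/18219*1/21148 + 36107/47998 = -12983/385295412 + 36107/47998 = 6955619141525/9246704592588 ≈ 0.75223)
(-6512 - 1*29994)/s = (-6512 - 1*29994)/(6955619141525/9246704592588) = (-6512 - 29994)*(9246704592588/6955619141525) = -36506*9246704592588/6955619141525 = -337560197857017528/6955619141525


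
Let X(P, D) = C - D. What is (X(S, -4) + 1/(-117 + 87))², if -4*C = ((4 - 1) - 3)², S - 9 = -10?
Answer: 14161/900 ≈ 15.734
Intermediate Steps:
S = -1 (S = 9 - 10 = -1)
C = 0 (C = -((4 - 1) - 3)²/4 = -(3 - 3)²/4 = -¼*0² = -¼*0 = 0)
X(P, D) = -D (X(P, D) = 0 - D = -D)
(X(S, -4) + 1/(-117 + 87))² = (-1*(-4) + 1/(-117 + 87))² = (4 + 1/(-30))² = (4 - 1/30)² = (119/30)² = 14161/900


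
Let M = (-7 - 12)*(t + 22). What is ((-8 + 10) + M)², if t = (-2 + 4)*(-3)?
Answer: 91204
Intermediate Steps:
t = -6 (t = 2*(-3) = -6)
M = -304 (M = (-7 - 12)*(-6 + 22) = -19*16 = -304)
((-8 + 10) + M)² = ((-8 + 10) - 304)² = (2 - 304)² = (-302)² = 91204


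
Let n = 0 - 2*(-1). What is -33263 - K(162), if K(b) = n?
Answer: -33265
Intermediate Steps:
n = 2 (n = 0 + 2 = 2)
K(b) = 2
-33263 - K(162) = -33263 - 1*2 = -33263 - 2 = -33265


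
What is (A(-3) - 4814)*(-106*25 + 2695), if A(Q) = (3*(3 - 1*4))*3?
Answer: -217035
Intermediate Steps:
A(Q) = -9 (A(Q) = (3*(3 - 4))*3 = (3*(-1))*3 = -3*3 = -9)
(A(-3) - 4814)*(-106*25 + 2695) = (-9 - 4814)*(-106*25 + 2695) = -4823*(-2650 + 2695) = -4823*45 = -217035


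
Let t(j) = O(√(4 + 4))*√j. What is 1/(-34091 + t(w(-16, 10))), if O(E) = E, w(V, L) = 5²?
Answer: -34091/1162196081 - 10*√2/1162196081 ≈ -2.9345e-5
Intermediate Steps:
w(V, L) = 25
t(j) = 2*√2*√j (t(j) = √(4 + 4)*√j = √8*√j = (2*√2)*√j = 2*√2*√j)
1/(-34091 + t(w(-16, 10))) = 1/(-34091 + 2*√2*√25) = 1/(-34091 + 2*√2*5) = 1/(-34091 + 10*√2)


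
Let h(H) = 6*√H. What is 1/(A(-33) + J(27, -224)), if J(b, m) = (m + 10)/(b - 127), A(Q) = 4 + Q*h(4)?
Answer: -50/19493 ≈ -0.0025650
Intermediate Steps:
A(Q) = 4 + 12*Q (A(Q) = 4 + Q*(6*√4) = 4 + Q*(6*2) = 4 + Q*12 = 4 + 12*Q)
J(b, m) = (10 + m)/(-127 + b)
1/(A(-33) + J(27, -224)) = 1/((4 + 12*(-33)) + (10 - 224)/(-127 + 27)) = 1/((4 - 396) - 214/(-100)) = 1/(-392 - 1/100*(-214)) = 1/(-392 + 107/50) = 1/(-19493/50) = -50/19493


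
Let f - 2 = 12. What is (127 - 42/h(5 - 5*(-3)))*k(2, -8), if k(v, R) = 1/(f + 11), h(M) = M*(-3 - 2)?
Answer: 6371/1250 ≈ 5.0968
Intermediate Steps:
f = 14 (f = 2 + 12 = 14)
h(M) = -5*M (h(M) = M*(-5) = -5*M)
k(v, R) = 1/25 (k(v, R) = 1/(14 + 11) = 1/25)
(127 - 42/h(5 - 5*(-3)))*k(2, -8) = (127 - 42*(-1/(5*(5 - 5*(-3)))))*(1/25) = (127 - 42*(-1/(5*(5 + 15))))*(1/25) = (127 - 42/((-5*20)))*(1/25) = (127 - 42/(-100))*(1/25) = (127 - 42*(-1/100))*(1/25) = (127 + 21/50)*(1/25) = (6371/50)*(1/25) = 6371/1250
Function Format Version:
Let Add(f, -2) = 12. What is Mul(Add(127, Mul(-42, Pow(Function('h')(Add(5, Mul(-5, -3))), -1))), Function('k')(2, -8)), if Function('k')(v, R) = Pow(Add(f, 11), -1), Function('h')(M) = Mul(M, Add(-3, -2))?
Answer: Rational(6371, 1250) ≈ 5.0968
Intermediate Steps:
f = 14 (f = Add(2, 12) = 14)
Function('h')(M) = Mul(-5, M) (Function('h')(M) = Mul(M, -5) = Mul(-5, M))
Function('k')(v, R) = Rational(1, 25) (Function('k')(v, R) = Pow(Add(14, 11), -1) = Pow(25, -1) = Rational(1, 25))
Mul(Add(127, Mul(-42, Pow(Function('h')(Add(5, Mul(-5, -3))), -1))), Function('k')(2, -8)) = Mul(Add(127, Mul(-42, Pow(Mul(-5, Add(5, Mul(-5, -3))), -1))), Rational(1, 25)) = Mul(Add(127, Mul(-42, Pow(Mul(-5, Add(5, 15)), -1))), Rational(1, 25)) = Mul(Add(127, Mul(-42, Pow(Mul(-5, 20), -1))), Rational(1, 25)) = Mul(Add(127, Mul(-42, Pow(-100, -1))), Rational(1, 25)) = Mul(Add(127, Mul(-42, Rational(-1, 100))), Rational(1, 25)) = Mul(Add(127, Rational(21, 50)), Rational(1, 25)) = Mul(Rational(6371, 50), Rational(1, 25)) = Rational(6371, 1250)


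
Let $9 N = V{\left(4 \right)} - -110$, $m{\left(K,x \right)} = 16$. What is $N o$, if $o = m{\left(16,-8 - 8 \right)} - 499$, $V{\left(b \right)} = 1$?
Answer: $-5957$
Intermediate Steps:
$o = -483$ ($o = 16 - 499 = -483$)
$N = \frac{37}{3}$ ($N = \frac{1 - -110}{9} = \frac{1 + 110}{9} = \frac{1}{9} \cdot 111 = \frac{37}{3} \approx 12.333$)
$N o = \frac{37}{3} \left(-483\right) = -5957$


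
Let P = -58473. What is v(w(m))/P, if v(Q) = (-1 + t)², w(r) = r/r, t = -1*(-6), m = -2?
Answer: -25/58473 ≈ -0.00042755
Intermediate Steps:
t = 6
w(r) = 1
v(Q) = 25 (v(Q) = (-1 + 6)² = 5² = 25)
v(w(m))/P = 25/(-58473) = 25*(-1/58473) = -25/58473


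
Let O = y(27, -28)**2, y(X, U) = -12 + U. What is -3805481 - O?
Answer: -3807081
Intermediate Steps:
O = 1600 (O = (-12 - 28)**2 = (-40)**2 = 1600)
-3805481 - O = -3805481 - 1*1600 = -3805481 - 1600 = -3807081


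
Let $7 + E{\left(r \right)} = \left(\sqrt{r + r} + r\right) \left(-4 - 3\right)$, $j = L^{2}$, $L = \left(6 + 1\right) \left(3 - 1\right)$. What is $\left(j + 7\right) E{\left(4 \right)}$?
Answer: $-7105 - 2842 \sqrt{2} \approx -11124.0$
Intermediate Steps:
$L = 14$ ($L = 7 \cdot 2 = 14$)
$j = 196$ ($j = 14^{2} = 196$)
$E{\left(r \right)} = -7 - 7 r - 7 \sqrt{2} \sqrt{r}$ ($E{\left(r \right)} = -7 + \left(\sqrt{r + r} + r\right) \left(-4 - 3\right) = -7 + \left(\sqrt{2 r} + r\right) \left(-7\right) = -7 + \left(\sqrt{2} \sqrt{r} + r\right) \left(-7\right) = -7 + \left(r + \sqrt{2} \sqrt{r}\right) \left(-7\right) = -7 - \left(7 r + 7 \sqrt{2} \sqrt{r}\right) = -7 - 7 r - 7 \sqrt{2} \sqrt{r}$)
$\left(j + 7\right) E{\left(4 \right)} = \left(196 + 7\right) \left(-7 - 28 - 7 \sqrt{2} \sqrt{4}\right) = 203 \left(-7 - 28 - 7 \sqrt{2} \cdot 2\right) = 203 \left(-7 - 28 - 14 \sqrt{2}\right) = 203 \left(-35 - 14 \sqrt{2}\right) = -7105 - 2842 \sqrt{2}$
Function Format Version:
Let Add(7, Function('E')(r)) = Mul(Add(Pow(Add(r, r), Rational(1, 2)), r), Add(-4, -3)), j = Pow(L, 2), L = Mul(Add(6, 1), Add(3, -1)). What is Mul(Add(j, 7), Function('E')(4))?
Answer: Add(-7105, Mul(-2842, Pow(2, Rational(1, 2)))) ≈ -11124.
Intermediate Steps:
L = 14 (L = Mul(7, 2) = 14)
j = 196 (j = Pow(14, 2) = 196)
Function('E')(r) = Add(-7, Mul(-7, r), Mul(-7, Pow(2, Rational(1, 2)), Pow(r, Rational(1, 2)))) (Function('E')(r) = Add(-7, Mul(Add(Pow(Add(r, r), Rational(1, 2)), r), Add(-4, -3))) = Add(-7, Mul(Add(Pow(Mul(2, r), Rational(1, 2)), r), -7)) = Add(-7, Mul(Add(Mul(Pow(2, Rational(1, 2)), Pow(r, Rational(1, 2))), r), -7)) = Add(-7, Mul(Add(r, Mul(Pow(2, Rational(1, 2)), Pow(r, Rational(1, 2)))), -7)) = Add(-7, Add(Mul(-7, r), Mul(-7, Pow(2, Rational(1, 2)), Pow(r, Rational(1, 2))))) = Add(-7, Mul(-7, r), Mul(-7, Pow(2, Rational(1, 2)), Pow(r, Rational(1, 2)))))
Mul(Add(j, 7), Function('E')(4)) = Mul(Add(196, 7), Add(-7, Mul(-7, 4), Mul(-7, Pow(2, Rational(1, 2)), Pow(4, Rational(1, 2))))) = Mul(203, Add(-7, -28, Mul(-7, Pow(2, Rational(1, 2)), 2))) = Mul(203, Add(-7, -28, Mul(-14, Pow(2, Rational(1, 2))))) = Mul(203, Add(-35, Mul(-14, Pow(2, Rational(1, 2))))) = Add(-7105, Mul(-2842, Pow(2, Rational(1, 2))))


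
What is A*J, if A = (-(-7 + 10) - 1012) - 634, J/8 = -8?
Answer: 105536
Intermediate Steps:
J = -64 (J = 8*(-8) = -64)
A = -1649 (A = (-1*3 - 1012) - 634 = (-3 - 1012) - 634 = -1015 - 634 = -1649)
A*J = -1649*(-64) = 105536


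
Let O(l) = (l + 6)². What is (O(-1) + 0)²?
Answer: 625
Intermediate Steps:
O(l) = (6 + l)²
(O(-1) + 0)² = ((6 - 1)² + 0)² = (5² + 0)² = (25 + 0)² = 25² = 625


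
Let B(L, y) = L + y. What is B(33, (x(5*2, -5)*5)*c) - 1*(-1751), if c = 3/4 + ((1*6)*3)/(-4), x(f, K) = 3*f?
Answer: 2443/2 ≈ 1221.5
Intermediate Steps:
c = -15/4 (c = 3*(1/4) + (6*3)*(-1/4) = 3/4 + 18*(-1/4) = 3/4 - 9/2 = -15/4 ≈ -3.7500)
B(33, (x(5*2, -5)*5)*c) - 1*(-1751) = (33 + ((3*(5*2))*5)*(-15/4)) - 1*(-1751) = (33 + ((3*10)*5)*(-15/4)) + 1751 = (33 + (30*5)*(-15/4)) + 1751 = (33 + 150*(-15/4)) + 1751 = (33 - 1125/2) + 1751 = -1059/2 + 1751 = 2443/2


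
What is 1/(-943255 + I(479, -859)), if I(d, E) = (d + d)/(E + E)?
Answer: -859/810256524 ≈ -1.0602e-6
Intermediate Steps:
I(d, E) = d/E (I(d, E) = (2*d)/((2*E)) = (2*d)*(1/(2*E)) = d/E)
1/(-943255 + I(479, -859)) = 1/(-943255 + 479/(-859)) = 1/(-943255 + 479*(-1/859)) = 1/(-943255 - 479/859) = 1/(-810256524/859) = -859/810256524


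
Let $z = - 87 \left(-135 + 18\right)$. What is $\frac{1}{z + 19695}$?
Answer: $\frac{1}{29874} \approx 3.3474 \cdot 10^{-5}$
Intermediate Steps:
$z = 10179$ ($z = \left(-87\right) \left(-117\right) = 10179$)
$\frac{1}{z + 19695} = \frac{1}{10179 + 19695} = \frac{1}{29874}$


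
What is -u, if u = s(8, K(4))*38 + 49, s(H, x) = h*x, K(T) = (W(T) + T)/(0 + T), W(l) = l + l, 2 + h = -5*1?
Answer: 749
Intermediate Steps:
h = -7 (h = -2 - 5*1 = -2 - 5 = -7)
W(l) = 2*l
K(T) = 3 (K(T) = (2*T + T)/(0 + T) = (3*T)/T = 3)
s(H, x) = -7*x
u = -749 (u = -7*3*38 + 49 = -21*38 + 49 = -798 + 49 = -749)
-u = -1*(-749) = 749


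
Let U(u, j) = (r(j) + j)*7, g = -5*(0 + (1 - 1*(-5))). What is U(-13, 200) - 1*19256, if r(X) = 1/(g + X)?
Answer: -3035513/170 ≈ -17856.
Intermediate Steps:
g = -30 (g = -5*(0 + (1 + 5)) = -5*(0 + 6) = -5*6 = -30)
r(X) = 1/(-30 + X)
U(u, j) = 7*j + 7/(-30 + j) (U(u, j) = (1/(-30 + j) + j)*7 = (j + 1/(-30 + j))*7 = 7*j + 7/(-30 + j))
U(-13, 200) - 1*19256 = 7*(1 + 200*(-30 + 200))/(-30 + 200) - 1*19256 = 7*(1 + 200*170)/170 - 19256 = 7*(1/170)*(1 + 34000) - 19256 = 7*(1/170)*34001 - 19256 = 238007/170 - 19256 = -3035513/170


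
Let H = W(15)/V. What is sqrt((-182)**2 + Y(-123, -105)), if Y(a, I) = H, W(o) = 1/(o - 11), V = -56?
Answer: 5*sqrt(4155074)/56 ≈ 182.00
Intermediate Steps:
W(o) = 1/(-11 + o)
H = -1/224 (H = 1/((-11 + 15)*(-56)) = -1/56/4 = (1/4)*(-1/56) = -1/224 ≈ -0.0044643)
Y(a, I) = -1/224
sqrt((-182)**2 + Y(-123, -105)) = sqrt((-182)**2 - 1/224) = sqrt(33124 - 1/224) = sqrt(7419775/224) = 5*sqrt(4155074)/56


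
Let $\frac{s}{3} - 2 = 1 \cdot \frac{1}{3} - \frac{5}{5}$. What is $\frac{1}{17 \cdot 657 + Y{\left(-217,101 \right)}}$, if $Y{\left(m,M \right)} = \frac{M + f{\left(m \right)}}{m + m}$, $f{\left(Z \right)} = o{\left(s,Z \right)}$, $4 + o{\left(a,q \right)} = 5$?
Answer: $\frac{217}{2423622} \approx 8.9535 \cdot 10^{-5}$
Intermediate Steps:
$s = 4$ ($s = 6 + 3 \left(1 \cdot \frac{1}{3} - \frac{5}{5}\right) = 6 + 3 \left(1 \cdot \frac{1}{3} - 1\right) = 6 + 3 \left(\frac{1}{3} - 1\right) = 6 + 3 \left(- \frac{2}{3}\right) = 6 - 2 = 4$)
$o{\left(a,q \right)} = 1$ ($o{\left(a,q \right)} = -4 + 5 = 1$)
$f{\left(Z \right)} = 1$
$Y{\left(m,M \right)} = \frac{1 + M}{2 m}$ ($Y{\left(m,M \right)} = \frac{M + 1}{m + m} = \frac{1 + M}{2 m}$)
$\frac{1}{17 \cdot 657 + Y{\left(-217,101 \right)}} = \frac{1}{17 \cdot 657 + \frac{1 + 101}{2 \left(-217\right)}} = \frac{1}{11169 + \frac{1}{2} \left(- \frac{1}{217}\right) 102} = \frac{1}{11169 - \frac{51}{217}} = \frac{1}{\frac{2423622}{217}} = \frac{217}{2423622}$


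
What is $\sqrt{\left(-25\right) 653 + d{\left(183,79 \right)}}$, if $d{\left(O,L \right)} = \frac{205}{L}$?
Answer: $\frac{13 i \sqrt{602770}}{79} \approx 127.76 i$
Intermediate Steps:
$\sqrt{\left(-25\right) 653 + d{\left(183,79 \right)}} = \sqrt{\left(-25\right) 653 + \frac{205}{79}} = \sqrt{-16325 + 205 \cdot \frac{1}{79}} = \sqrt{-16325 + \frac{205}{79}} = \sqrt{- \frac{1289470}{79}} = \frac{13 i \sqrt{602770}}{79}$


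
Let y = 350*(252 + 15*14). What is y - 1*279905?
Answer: -118205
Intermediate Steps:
y = 161700 (y = 350*(252 + 210) = 350*462 = 161700)
y - 1*279905 = 161700 - 1*279905 = 161700 - 279905 = -118205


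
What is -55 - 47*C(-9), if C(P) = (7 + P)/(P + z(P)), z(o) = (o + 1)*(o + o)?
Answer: -7331/135 ≈ -54.304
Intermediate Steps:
z(o) = 2*o*(1 + o) (z(o) = (1 + o)*(2*o) = 2*o*(1 + o))
C(P) = (7 + P)/(P + 2*P*(1 + P))
-55 - 47*C(-9) = -55 - 47*(7 - 9)/((-9)*(3 + 2*(-9))) = -55 - (-47)*(-2)/(9*(3 - 18)) = -55 - (-47)*(-2)/(9*(-15)) = -55 - (-47)*(-1)*(-2)/(9*15) = -55 - 47*(-2/135) = -55 + 94/135 = -7331/135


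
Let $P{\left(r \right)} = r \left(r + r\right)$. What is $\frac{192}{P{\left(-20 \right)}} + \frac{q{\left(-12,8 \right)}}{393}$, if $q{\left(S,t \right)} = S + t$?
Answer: $\frac{2258}{9825} \approx 0.22982$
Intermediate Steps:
$P{\left(r \right)} = 2 r^{2}$ ($P{\left(r \right)} = r 2 r = 2 r^{2}$)
$\frac{192}{P{\left(-20 \right)}} + \frac{q{\left(-12,8 \right)}}{393} = \frac{192}{2 \left(-20\right)^{2}} + \frac{-12 + 8}{393} = \frac{192}{2 \cdot 400} - \frac{4}{393} = \frac{192}{800} - \frac{4}{393} = 192 \cdot \frac{1}{800} - \frac{4}{393} = \frac{6}{25} - \frac{4}{393} = \frac{2258}{9825}$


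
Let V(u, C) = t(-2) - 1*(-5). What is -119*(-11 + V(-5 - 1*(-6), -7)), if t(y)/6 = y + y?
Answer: 3570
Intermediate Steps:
t(y) = 12*y (t(y) = 6*(y + y) = 6*(2*y) = 12*y)
V(u, C) = -19 (V(u, C) = 12*(-2) - 1*(-5) = -24 + 5 = -19)
-119*(-11 + V(-5 - 1*(-6), -7)) = -119*(-11 - 19) = -119*(-30) = 3570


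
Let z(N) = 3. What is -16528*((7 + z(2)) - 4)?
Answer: -99168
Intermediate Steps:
-16528*((7 + z(2)) - 4) = -16528*((7 + 3) - 4) = -16528*(10 - 4) = -16528*6 = -99168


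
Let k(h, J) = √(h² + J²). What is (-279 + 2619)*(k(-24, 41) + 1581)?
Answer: 3699540 + 2340*√2257 ≈ 3.8107e+6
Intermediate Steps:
k(h, J) = √(J² + h²)
(-279 + 2619)*(k(-24, 41) + 1581) = (-279 + 2619)*(√(41² + (-24)²) + 1581) = 2340*(√(1681 + 576) + 1581) = 2340*(√2257 + 1581) = 2340*(1581 + √2257) = 3699540 + 2340*√2257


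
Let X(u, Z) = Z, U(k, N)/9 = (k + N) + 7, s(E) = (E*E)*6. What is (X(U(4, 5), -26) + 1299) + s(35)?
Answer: 8623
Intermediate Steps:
s(E) = 6*E² (s(E) = E²*6 = 6*E²)
U(k, N) = 63 + 9*N + 9*k (U(k, N) = 9*((k + N) + 7) = 9*((N + k) + 7) = 9*(7 + N + k) = 63 + 9*N + 9*k)
(X(U(4, 5), -26) + 1299) + s(35) = (-26 + 1299) + 6*35² = 1273 + 6*1225 = 1273 + 7350 = 8623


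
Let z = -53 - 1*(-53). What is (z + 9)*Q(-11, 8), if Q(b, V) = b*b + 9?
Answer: 1170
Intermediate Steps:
z = 0 (z = -53 + 53 = 0)
Q(b, V) = 9 + b² (Q(b, V) = b² + 9 = 9 + b²)
(z + 9)*Q(-11, 8) = (0 + 9)*(9 + (-11)²) = 9*(9 + 121) = 9*130 = 1170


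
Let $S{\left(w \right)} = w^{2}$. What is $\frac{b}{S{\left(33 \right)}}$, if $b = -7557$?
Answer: $- \frac{229}{33} \approx -6.9394$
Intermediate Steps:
$\frac{b}{S{\left(33 \right)}} = - \frac{7557}{33^{2}} = - \frac{7557}{1089} = \left(-7557\right) \frac{1}{1089} = - \frac{229}{33}$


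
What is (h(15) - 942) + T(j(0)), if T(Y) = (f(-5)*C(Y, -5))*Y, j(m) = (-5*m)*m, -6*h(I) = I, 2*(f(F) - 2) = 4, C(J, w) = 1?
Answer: -1889/2 ≈ -944.50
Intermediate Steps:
f(F) = 4 (f(F) = 2 + (1/2)*4 = 2 + 2 = 4)
h(I) = -I/6
j(m) = -5*m**2
T(Y) = 4*Y (T(Y) = (4*1)*Y = 4*Y)
(h(15) - 942) + T(j(0)) = (-1/6*15 - 942) + 4*(-5*0**2) = (-5/2 - 942) + 4*(-5*0) = -1889/2 + 4*0 = -1889/2 + 0 = -1889/2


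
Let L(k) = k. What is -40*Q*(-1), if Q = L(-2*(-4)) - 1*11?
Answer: -120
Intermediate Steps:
Q = -3 (Q = -2*(-4) - 1*11 = 8 - 11 = -3)
-40*Q*(-1) = -40*(-3)*(-1) = 120*(-1) = -120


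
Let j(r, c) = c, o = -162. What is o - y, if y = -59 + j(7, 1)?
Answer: -104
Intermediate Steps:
y = -58 (y = -59 + 1 = -58)
o - y = -162 - 1*(-58) = -162 + 58 = -104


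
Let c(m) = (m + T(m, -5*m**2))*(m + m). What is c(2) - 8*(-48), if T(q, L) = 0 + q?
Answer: 400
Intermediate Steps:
T(q, L) = q
c(m) = 4*m**2 (c(m) = (m + m)*(m + m) = (2*m)*(2*m) = 4*m**2)
c(2) - 8*(-48) = 4*2**2 - 8*(-48) = 4*4 + 384 = 16 + 384 = 400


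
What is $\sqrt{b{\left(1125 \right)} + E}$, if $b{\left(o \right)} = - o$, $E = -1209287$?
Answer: $2 i \sqrt{302603} \approx 1100.2 i$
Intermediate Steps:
$\sqrt{b{\left(1125 \right)} + E} = \sqrt{\left(-1\right) 1125 - 1209287} = \sqrt{-1125 - 1209287} = \sqrt{-1210412} = 2 i \sqrt{302603}$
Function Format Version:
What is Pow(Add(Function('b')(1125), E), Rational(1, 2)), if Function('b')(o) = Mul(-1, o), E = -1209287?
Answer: Mul(2, I, Pow(302603, Rational(1, 2))) ≈ Mul(1100.2, I)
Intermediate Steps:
Pow(Add(Function('b')(1125), E), Rational(1, 2)) = Pow(Add(Mul(-1, 1125), -1209287), Rational(1, 2)) = Pow(Add(-1125, -1209287), Rational(1, 2)) = Pow(-1210412, Rational(1, 2)) = Mul(2, I, Pow(302603, Rational(1, 2)))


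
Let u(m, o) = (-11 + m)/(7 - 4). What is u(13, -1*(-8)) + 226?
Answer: 680/3 ≈ 226.67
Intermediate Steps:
u(m, o) = -11/3 + m/3 (u(m, o) = (-11 + m)/3 = (-11 + m)*(⅓) = -11/3 + m/3)
u(13, -1*(-8)) + 226 = (-11/3 + (⅓)*13) + 226 = (-11/3 + 13/3) + 226 = ⅔ + 226 = 680/3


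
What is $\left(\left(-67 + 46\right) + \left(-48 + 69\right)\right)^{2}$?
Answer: $0$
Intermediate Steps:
$\left(\left(-67 + 46\right) + \left(-48 + 69\right)\right)^{2} = \left(-21 + 21\right)^{2} = 0^{2} = 0$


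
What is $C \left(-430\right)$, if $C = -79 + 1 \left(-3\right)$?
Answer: $35260$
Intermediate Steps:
$C = -82$ ($C = -79 - 3 = -82$)
$C \left(-430\right) = \left(-82\right) \left(-430\right) = 35260$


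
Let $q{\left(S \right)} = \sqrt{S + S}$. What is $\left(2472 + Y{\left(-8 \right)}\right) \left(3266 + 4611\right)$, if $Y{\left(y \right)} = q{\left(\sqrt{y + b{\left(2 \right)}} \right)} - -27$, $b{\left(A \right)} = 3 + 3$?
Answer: $19684623 + 7877 \cdot 2^{\frac{3}{4}} \sqrt{i} \approx 1.9694 \cdot 10^{7} + 9367.4 i$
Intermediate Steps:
$b{\left(A \right)} = 6$
$q{\left(S \right)} = \sqrt{2} \sqrt{S}$ ($q{\left(S \right)} = \sqrt{2 S} = \sqrt{2} \sqrt{S}$)
$Y{\left(y \right)} = 27 + \sqrt{2} \sqrt[4]{6 + y}$ ($Y{\left(y \right)} = \sqrt{2} \sqrt{\sqrt{y + 6}} - -27 = \sqrt{2} \sqrt{\sqrt{6 + y}} + 27 = \sqrt{2} \sqrt[4]{6 + y} + 27 = 27 + \sqrt{2} \sqrt[4]{6 + y}$)
$\left(2472 + Y{\left(-8 \right)}\right) \left(3266 + 4611\right) = \left(2472 + \left(27 + \sqrt{2} \sqrt[4]{6 - 8}\right)\right) \left(3266 + 4611\right) = \left(2472 + \left(27 + \sqrt{2} \sqrt[4]{-2}\right)\right) 7877 = \left(2472 + \left(27 + \sqrt[4]{-1} \cdot 2^{\frac{3}{4}}\right)\right) 7877 = \left(2499 + \sqrt[4]{-1} \cdot 2^{\frac{3}{4}}\right) 7877 = 19684623 + 7877 \sqrt[4]{-1} \cdot 2^{\frac{3}{4}}$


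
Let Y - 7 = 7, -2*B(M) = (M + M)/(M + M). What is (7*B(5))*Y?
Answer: -49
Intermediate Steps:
B(M) = -½ (B(M) = -(M + M)/(2*(M + M)) = -2*M/(2*(2*M)) = -2*M*1/(2*M)/2 = -½*1 = -½)
Y = 14 (Y = 7 + 7 = 14)
(7*B(5))*Y = (7*(-½))*14 = -7/2*14 = -49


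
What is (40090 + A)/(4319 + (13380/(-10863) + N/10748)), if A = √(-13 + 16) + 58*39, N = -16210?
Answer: 824138325408/83991201781 + 19459254*√3/83991201781 ≈ 9.8126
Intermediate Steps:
A = 2262 + √3 (A = √3 + 2262 = 2262 + √3 ≈ 2263.7)
(40090 + A)/(4319 + (13380/(-10863) + N/10748)) = (40090 + (2262 + √3))/(4319 + (13380/(-10863) - 16210/10748)) = (42352 + √3)/(4319 + (13380*(-1/10863) - 16210*1/10748)) = (42352 + √3)/(4319 + (-4460/3621 - 8105/5374)) = (42352 + √3)/(4319 - 53316245/19459254) = (42352 + √3)/(83991201781/19459254) = (42352 + √3)*(19459254/83991201781) = 824138325408/83991201781 + 19459254*√3/83991201781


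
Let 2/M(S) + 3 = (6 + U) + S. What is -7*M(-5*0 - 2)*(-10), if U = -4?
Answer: -140/3 ≈ -46.667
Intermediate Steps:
M(S) = 2/(-1 + S) (M(S) = 2/(-3 + ((6 - 4) + S)) = 2/(-3 + (2 + S)) = 2/(-1 + S))
-7*M(-5*0 - 2)*(-10) = -14/(-1 + (-5*0 - 2))*(-10) = -14/(-1 + (0 - 2))*(-10) = -14/(-1 - 2)*(-10) = -14/(-3)*(-10) = -14*(-1)/3*(-10) = -7*(-⅔)*(-10) = (14/3)*(-10) = -140/3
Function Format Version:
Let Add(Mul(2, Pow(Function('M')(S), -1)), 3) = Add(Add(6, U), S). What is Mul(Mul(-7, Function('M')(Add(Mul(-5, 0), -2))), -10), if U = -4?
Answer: Rational(-140, 3) ≈ -46.667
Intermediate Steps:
Function('M')(S) = Mul(2, Pow(Add(-1, S), -1)) (Function('M')(S) = Mul(2, Pow(Add(-3, Add(Add(6, -4), S)), -1)) = Mul(2, Pow(Add(-3, Add(2, S)), -1)) = Mul(2, Pow(Add(-1, S), -1)))
Mul(Mul(-7, Function('M')(Add(Mul(-5, 0), -2))), -10) = Mul(Mul(-7, Mul(2, Pow(Add(-1, Add(Mul(-5, 0), -2)), -1))), -10) = Mul(Mul(-7, Mul(2, Pow(Add(-1, Add(0, -2)), -1))), -10) = Mul(Mul(-7, Mul(2, Pow(Add(-1, -2), -1))), -10) = Mul(Mul(-7, Mul(2, Pow(-3, -1))), -10) = Mul(Mul(-7, Mul(2, Rational(-1, 3))), -10) = Mul(Mul(-7, Rational(-2, 3)), -10) = Mul(Rational(14, 3), -10) = Rational(-140, 3)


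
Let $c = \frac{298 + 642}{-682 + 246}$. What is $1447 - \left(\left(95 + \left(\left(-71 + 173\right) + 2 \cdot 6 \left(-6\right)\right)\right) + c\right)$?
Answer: $\frac{144333}{109} \approx 1324.2$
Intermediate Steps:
$c = - \frac{235}{109}$ ($c = \frac{940}{-436} = 940 \left(- \frac{1}{436}\right) = - \frac{235}{109} \approx -2.156$)
$1447 - \left(\left(95 + \left(\left(-71 + 173\right) + 2 \cdot 6 \left(-6\right)\right)\right) + c\right) = 1447 - \left(\left(95 + \left(\left(-71 + 173\right) + 2 \cdot 6 \left(-6\right)\right)\right) - \frac{235}{109}\right) = 1447 - \left(\left(95 + \left(102 + 12 \left(-6\right)\right)\right) - \frac{235}{109}\right) = 1447 - \left(\left(95 + \left(102 - 72\right)\right) - \frac{235}{109}\right) = 1447 - \left(\left(95 + 30\right) - \frac{235}{109}\right) = 1447 - \left(125 - \frac{235}{109}\right) = 1447 - \frac{13390}{109} = \frac{144333}{109}$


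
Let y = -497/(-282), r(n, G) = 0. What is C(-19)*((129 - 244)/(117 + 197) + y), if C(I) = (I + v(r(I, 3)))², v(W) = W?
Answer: 11157427/22137 ≈ 504.02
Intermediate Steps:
C(I) = I² (C(I) = (I + 0)² = I²)
y = 497/282 (y = -497*(-1/282) = 497/282 ≈ 1.7624)
C(-19)*((129 - 244)/(117 + 197) + y) = (-19)²*((129 - 244)/(117 + 197) + 497/282) = 361*(-115/314 + 497/282) = 361*(30907/22137) = 11157427/22137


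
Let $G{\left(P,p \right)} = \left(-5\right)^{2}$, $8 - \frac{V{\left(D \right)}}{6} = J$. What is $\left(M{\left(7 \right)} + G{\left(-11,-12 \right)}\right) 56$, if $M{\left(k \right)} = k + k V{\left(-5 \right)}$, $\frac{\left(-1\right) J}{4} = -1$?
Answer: $11200$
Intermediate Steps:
$J = 4$ ($J = \left(-4\right) \left(-1\right) = 4$)
$V{\left(D \right)} = 24$ ($V{\left(D \right)} = 48 - 24 = 24$)
$G{\left(P,p \right)} = 25$
$M{\left(k \right)} = 25 k$ ($M{\left(k \right)} = k + k 24 = k + 24 k = 25 k$)
$\left(M{\left(7 \right)} + G{\left(-11,-12 \right)}\right) 56 = \left(25 \cdot 7 + 25\right) 56 = \left(175 + 25\right) 56 = 200 \cdot 56 = 11200$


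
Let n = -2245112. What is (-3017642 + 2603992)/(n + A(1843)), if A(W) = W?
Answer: 413650/2243269 ≈ 0.18440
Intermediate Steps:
(-3017642 + 2603992)/(n + A(1843)) = (-3017642 + 2603992)/(-2245112 + 1843) = -413650/(-2243269) = -413650*(-1/2243269) = 413650/2243269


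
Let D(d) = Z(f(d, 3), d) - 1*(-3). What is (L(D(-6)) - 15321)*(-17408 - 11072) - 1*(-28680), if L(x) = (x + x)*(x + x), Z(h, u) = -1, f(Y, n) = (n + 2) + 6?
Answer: 435915080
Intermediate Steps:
f(Y, n) = 8 + n (f(Y, n) = (2 + n) + 6 = 8 + n)
D(d) = 2 (D(d) = -1 - 1*(-3) = -1 + 3 = 2)
L(x) = 4*x² (L(x) = (2*x)*(2*x) = 4*x²)
(L(D(-6)) - 15321)*(-17408 - 11072) - 1*(-28680) = (4*2² - 15321)*(-17408 - 11072) - 1*(-28680) = (4*4 - 15321)*(-28480) + 28680 = (16 - 15321)*(-28480) + 28680 = -15305*(-28480) + 28680 = 435886400 + 28680 = 435915080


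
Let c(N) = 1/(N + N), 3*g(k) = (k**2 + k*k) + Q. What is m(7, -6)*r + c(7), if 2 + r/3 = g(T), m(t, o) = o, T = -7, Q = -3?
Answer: -7475/14 ≈ -533.93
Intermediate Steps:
g(k) = -1 + 2*k**2/3 (g(k) = ((k**2 + k*k) - 3)/3 = ((k**2 + k**2) - 3)/3 = (2*k**2 - 3)/3 = (-3 + 2*k**2)/3 = -1 + 2*k**2/3)
r = 89 (r = -6 + 3*(-1 + (2/3)*(-7)**2) = -6 + 3*(-1 + (2/3)*49) = -6 + 3*(-1 + 98/3) = -6 + 3*(95/3) = -6 + 95 = 89)
c(N) = 1/(2*N)
m(7, -6)*r + c(7) = -6*89 + (1/2)/7 = -534 + (1/2)*(1/7) = -534 + 1/14 = -7475/14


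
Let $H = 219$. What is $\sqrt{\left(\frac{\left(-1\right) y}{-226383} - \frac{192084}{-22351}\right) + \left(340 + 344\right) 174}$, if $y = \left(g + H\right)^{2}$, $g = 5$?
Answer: $\frac{2 \sqrt{761831743938899767525077}}{5059886433} \approx 345.0$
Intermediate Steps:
$y = 50176$ ($y = \left(5 + 219\right)^{2} = 224^{2} = 50176$)
$\sqrt{\left(\frac{\left(-1\right) y}{-226383} - \frac{192084}{-22351}\right) + \left(340 + 344\right) 174} = \sqrt{\left(\frac{\left(-1\right) 50176}{-226383} - \frac{192084}{-22351}\right) + \left(340 + 344\right) 174} = \sqrt{\left(\left(-50176\right) \left(- \frac{1}{226383}\right) - - \frac{192084}{22351}\right) + 684 \cdot 174} = \sqrt{\left(\frac{50176}{226383} + \frac{192084}{22351}\right) + 119016} = \sqrt{\frac{44606035948}{5059886433} + 119016} = \sqrt{\frac{602252049745876}{5059886433}} = \frac{2 \sqrt{761831743938899767525077}}{5059886433}$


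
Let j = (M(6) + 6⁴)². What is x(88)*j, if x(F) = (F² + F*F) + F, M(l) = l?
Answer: 26404497504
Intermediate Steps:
x(F) = F + 2*F² (x(F) = (F² + F²) + F = 2*F² + F = F + 2*F²)
j = 1695204 (j = (6 + 6⁴)² = (6 + 1296)² = 1302² = 1695204)
x(88)*j = (88*(1 + 2*88))*1695204 = (88*(1 + 176))*1695204 = (88*177)*1695204 = 15576*1695204 = 26404497504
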